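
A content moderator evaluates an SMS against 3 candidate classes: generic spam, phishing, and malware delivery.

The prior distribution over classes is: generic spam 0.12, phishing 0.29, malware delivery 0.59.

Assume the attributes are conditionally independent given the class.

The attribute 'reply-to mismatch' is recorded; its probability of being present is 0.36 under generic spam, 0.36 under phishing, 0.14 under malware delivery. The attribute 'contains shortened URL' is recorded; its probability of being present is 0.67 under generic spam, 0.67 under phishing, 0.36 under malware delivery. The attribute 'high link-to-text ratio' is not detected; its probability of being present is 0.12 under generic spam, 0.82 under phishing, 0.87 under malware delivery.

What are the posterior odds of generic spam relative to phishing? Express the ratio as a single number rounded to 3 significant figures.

Posterior odds equal prior odds times the likelihood ratio; only the two competing hypotheses matter (using 1 − P(present | H) for each absent attribute).
  generic spam: 0.12 × 0.36 × 0.67 × (1 − 0.12) = 0.025471
  phishing: 0.29 × 0.36 × 0.67 × (1 − 0.82) = 0.012591
Odds(generic spam : phishing) = 0.025471 / 0.012591 ≈ 2.02.

2.02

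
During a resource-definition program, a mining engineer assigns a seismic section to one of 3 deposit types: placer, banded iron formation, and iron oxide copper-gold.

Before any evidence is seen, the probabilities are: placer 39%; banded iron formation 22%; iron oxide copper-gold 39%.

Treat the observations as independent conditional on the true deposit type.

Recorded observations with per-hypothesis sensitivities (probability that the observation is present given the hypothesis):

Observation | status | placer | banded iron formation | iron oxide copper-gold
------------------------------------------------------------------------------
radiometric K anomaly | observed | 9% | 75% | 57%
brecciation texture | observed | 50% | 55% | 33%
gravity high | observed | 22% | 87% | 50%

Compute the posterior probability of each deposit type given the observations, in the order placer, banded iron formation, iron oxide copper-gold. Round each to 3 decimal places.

0.032, 0.661, 0.307

By Bayes' rule with conditional independence, the unnormalized weight for each hypothesis is prior × ∏ likelihoods:
  placer: 0.39 × 0.09 × 0.50 × 0.22 = 0.003861
  banded iron formation: 0.22 × 0.75 × 0.55 × 0.87 = 0.078953
  iron oxide copper-gold: 0.39 × 0.57 × 0.33 × 0.50 = 0.03668
Normalizing constant Z = 0.003861 + 0.078953 + 0.03668 = 0.11949.
P(placer | evidence) = 0.003861 / 0.11949 ≈ 0.032
P(banded iron formation | evidence) = 0.078953 / 0.11949 ≈ 0.661
P(iron oxide copper-gold | evidence) = 0.03668 / 0.11949 ≈ 0.307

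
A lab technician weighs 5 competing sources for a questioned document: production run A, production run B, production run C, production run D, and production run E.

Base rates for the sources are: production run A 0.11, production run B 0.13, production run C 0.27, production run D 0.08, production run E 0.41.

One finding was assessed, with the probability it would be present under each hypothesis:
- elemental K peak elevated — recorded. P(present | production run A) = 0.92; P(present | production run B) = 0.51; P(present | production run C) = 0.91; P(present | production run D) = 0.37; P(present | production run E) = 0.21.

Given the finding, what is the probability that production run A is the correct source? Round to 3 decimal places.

0.191

Multiply each prior by the likelihood of the finding:
  production run A: 0.11 × 0.92 = 0.1012
  production run B: 0.13 × 0.51 = 0.0663
  production run C: 0.27 × 0.91 = 0.2457
  production run D: 0.08 × 0.37 = 0.0296
  production run E: 0.41 × 0.21 = 0.0861
The unnormalized weights sum to 0.5289.
P(production run A | evidence) = 0.1012 / 0.5289 ≈ 0.191.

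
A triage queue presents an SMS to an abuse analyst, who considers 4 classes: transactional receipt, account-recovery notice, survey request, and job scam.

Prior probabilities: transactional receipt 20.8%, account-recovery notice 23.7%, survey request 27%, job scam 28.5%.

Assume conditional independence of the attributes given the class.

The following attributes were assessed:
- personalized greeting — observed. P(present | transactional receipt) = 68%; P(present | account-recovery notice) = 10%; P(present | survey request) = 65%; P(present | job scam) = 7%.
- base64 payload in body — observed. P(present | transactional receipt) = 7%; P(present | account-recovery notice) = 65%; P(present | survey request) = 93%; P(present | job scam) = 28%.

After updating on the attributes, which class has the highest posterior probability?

Multiply each prior by the joint likelihood of the attribute pattern:
  transactional receipt: 0.208 × 0.68 × 0.07 = 0.0099008
  account-recovery notice: 0.237 × 0.10 × 0.65 = 0.015405
  survey request: 0.270 × 0.65 × 0.93 = 0.16322
  job scam: 0.285 × 0.07 × 0.28 = 0.005586
Marginal likelihood of the evidence = 0.19411.
P(transactional receipt | evidence) ≈ 0.0099008 / 0.19411 ≈ 0.051
P(account-recovery notice | evidence) ≈ 0.015405 / 0.19411 ≈ 0.079
P(survey request | evidence) ≈ 0.16322 / 0.19411 ≈ 0.841
P(job scam | evidence) ≈ 0.005586 / 0.19411 ≈ 0.029
The largest is 0.841, so survey request is most probable.

survey request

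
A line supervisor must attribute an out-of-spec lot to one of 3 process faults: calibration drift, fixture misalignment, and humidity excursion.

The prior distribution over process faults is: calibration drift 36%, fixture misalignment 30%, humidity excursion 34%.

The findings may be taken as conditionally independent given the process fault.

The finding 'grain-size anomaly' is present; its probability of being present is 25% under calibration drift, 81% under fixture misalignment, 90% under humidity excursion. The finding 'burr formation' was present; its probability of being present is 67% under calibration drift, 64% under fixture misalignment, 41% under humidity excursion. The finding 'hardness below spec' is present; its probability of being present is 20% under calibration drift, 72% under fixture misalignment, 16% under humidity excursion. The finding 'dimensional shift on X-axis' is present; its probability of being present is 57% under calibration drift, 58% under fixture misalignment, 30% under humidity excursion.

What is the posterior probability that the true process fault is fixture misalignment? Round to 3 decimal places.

By Bayes' rule with conditional independence, the unnormalized weight for each hypothesis is prior × ∏ likelihoods:
  calibration drift: 0.36 × 0.25 × 0.67 × 0.20 × 0.57 = 0.0068742
  fixture misalignment: 0.30 × 0.81 × 0.64 × 0.72 × 0.58 = 0.064945
  humidity excursion: 0.34 × 0.90 × 0.41 × 0.16 × 0.30 = 0.0060221
Marginal likelihood of the evidence = 0.077841.
P(fixture misalignment | evidence) = 0.064945 / 0.077841 ≈ 0.834.

0.834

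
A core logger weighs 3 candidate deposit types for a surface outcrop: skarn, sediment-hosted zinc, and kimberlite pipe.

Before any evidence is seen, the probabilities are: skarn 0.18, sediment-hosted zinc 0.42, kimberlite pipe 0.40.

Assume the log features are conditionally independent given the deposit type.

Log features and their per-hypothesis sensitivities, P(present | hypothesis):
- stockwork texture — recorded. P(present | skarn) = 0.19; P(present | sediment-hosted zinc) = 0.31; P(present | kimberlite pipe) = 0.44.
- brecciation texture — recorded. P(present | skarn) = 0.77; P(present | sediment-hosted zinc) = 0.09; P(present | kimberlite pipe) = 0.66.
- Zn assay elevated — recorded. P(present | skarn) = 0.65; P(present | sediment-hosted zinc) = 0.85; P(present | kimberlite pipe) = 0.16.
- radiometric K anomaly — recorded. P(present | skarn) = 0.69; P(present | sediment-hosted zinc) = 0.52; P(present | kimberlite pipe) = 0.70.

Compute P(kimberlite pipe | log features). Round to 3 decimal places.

For each hypothesis, the unnormalized posterior weight is prior × product of the log feature likelihoods:
  skarn: 0.18 × 0.19 × 0.77 × 0.65 × 0.69 = 0.011811
  sediment-hosted zinc: 0.42 × 0.31 × 0.09 × 0.85 × 0.52 = 0.0051794
  kimberlite pipe: 0.40 × 0.44 × 0.66 × 0.16 × 0.70 = 0.01301
Marginal likelihood of the evidence = 0.03.
P(kimberlite pipe | evidence) = 0.01301 / 0.03 ≈ 0.434.

0.434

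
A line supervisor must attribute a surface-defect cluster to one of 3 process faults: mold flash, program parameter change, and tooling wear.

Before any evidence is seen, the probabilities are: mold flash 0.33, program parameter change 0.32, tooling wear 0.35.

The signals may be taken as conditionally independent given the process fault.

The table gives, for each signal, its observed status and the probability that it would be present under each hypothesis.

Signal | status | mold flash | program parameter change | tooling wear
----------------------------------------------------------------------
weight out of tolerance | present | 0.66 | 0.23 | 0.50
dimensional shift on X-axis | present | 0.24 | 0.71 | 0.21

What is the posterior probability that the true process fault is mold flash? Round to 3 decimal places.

0.370

For each hypothesis, the unnormalized posterior weight is prior × product of the signal likelihoods:
  mold flash: 0.33 × 0.66 × 0.24 = 0.052272
  program parameter change: 0.32 × 0.23 × 0.71 = 0.052256
  tooling wear: 0.35 × 0.50 × 0.21 = 0.03675
The unnormalized weights sum to 0.14128.
P(mold flash | evidence) = 0.052272 / 0.14128 ≈ 0.370.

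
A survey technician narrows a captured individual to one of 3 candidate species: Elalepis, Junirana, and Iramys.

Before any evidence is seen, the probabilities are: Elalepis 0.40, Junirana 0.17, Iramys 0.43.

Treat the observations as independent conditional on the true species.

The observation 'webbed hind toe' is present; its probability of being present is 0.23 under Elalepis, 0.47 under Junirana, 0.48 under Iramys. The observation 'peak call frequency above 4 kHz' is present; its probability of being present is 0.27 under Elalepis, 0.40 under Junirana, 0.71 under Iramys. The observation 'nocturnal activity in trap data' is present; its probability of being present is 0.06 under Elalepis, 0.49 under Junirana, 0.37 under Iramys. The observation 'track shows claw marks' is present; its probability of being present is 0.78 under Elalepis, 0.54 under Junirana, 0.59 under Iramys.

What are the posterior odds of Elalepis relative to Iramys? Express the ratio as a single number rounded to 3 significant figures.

The normalizing constant cancels in an odds ratio, so compute prior × likelihood for the two hypotheses only:
  Elalepis: 0.40 × 0.23 × 0.27 × 0.06 × 0.78 = 0.0011625
  Iramys: 0.43 × 0.48 × 0.71 × 0.37 × 0.59 = 0.031991
Odds(Elalepis : Iramys) = 0.0011625 / 0.031991 ≈ 0.0363.

0.0363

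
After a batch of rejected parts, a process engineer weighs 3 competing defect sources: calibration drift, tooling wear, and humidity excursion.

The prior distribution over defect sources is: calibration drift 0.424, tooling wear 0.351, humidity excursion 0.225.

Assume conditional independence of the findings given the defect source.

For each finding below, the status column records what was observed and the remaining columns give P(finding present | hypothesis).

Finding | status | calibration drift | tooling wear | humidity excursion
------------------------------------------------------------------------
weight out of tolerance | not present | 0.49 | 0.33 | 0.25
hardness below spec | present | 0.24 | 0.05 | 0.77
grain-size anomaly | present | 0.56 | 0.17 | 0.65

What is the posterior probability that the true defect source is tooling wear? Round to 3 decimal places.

0.017

By Bayes' rule with conditional independence, the unnormalized weight for each hypothesis is prior × ∏ likelihoods (using 1 − P(present | H) for each absent finding):
  calibration drift: 0.424 × (1 − 0.49) × 0.24 × 0.56 = 0.029063
  tooling wear: 0.351 × (1 − 0.33) × 0.05 × 0.17 = 0.0019989
  humidity excursion: 0.225 × (1 − 0.25) × 0.77 × 0.65 = 0.084459
Marginal likelihood of the evidence = 0.11552.
P(tooling wear | evidence) = 0.0019989 / 0.11552 ≈ 0.017.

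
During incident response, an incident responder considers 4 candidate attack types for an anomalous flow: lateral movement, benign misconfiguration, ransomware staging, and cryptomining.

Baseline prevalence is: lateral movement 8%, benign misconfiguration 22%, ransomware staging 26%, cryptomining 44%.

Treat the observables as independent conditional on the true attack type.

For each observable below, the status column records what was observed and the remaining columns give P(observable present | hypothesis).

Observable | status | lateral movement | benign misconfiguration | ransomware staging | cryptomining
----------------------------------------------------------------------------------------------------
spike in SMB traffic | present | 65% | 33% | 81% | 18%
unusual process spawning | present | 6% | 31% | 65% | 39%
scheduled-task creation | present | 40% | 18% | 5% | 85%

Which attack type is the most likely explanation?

For each hypothesis, the unnormalized posterior weight is prior × product of the observable likelihoods:
  lateral movement: 0.08 × 0.65 × 0.06 × 0.40 = 0.001248
  benign misconfiguration: 0.22 × 0.33 × 0.31 × 0.18 = 0.0040511
  ransomware staging: 0.26 × 0.81 × 0.65 × 0.05 = 0.0068445
  cryptomining: 0.44 × 0.18 × 0.39 × 0.85 = 0.026255
Normalizing constant Z = 0.001248 + 0.0040511 + 0.0068445 + 0.026255 = 0.038398.
P(lateral movement | evidence) ≈ 0.001248 / 0.038398 ≈ 0.033
P(benign misconfiguration | evidence) ≈ 0.0040511 / 0.038398 ≈ 0.106
P(ransomware staging | evidence) ≈ 0.0068445 / 0.038398 ≈ 0.178
P(cryptomining | evidence) ≈ 0.026255 / 0.038398 ≈ 0.684
The largest is 0.684, so cryptomining is most probable.

cryptomining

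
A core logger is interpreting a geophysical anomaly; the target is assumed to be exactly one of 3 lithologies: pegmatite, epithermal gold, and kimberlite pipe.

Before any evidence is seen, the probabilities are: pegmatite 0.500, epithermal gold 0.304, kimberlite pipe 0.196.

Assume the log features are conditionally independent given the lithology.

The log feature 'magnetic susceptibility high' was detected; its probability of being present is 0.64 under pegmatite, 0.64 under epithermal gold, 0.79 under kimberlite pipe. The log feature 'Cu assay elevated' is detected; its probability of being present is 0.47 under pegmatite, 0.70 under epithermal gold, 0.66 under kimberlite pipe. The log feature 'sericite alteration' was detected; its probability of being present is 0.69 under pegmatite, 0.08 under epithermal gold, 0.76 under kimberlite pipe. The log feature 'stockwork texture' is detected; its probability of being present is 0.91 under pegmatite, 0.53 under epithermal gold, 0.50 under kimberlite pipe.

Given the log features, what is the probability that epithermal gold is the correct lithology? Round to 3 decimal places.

For each hypothesis, the unnormalized posterior weight is prior × product of the log feature likelihoods:
  pegmatite: 0.500 × 0.64 × 0.47 × 0.69 × 0.91 = 0.094436
  epithermal gold: 0.304 × 0.64 × 0.70 × 0.08 × 0.53 = 0.0057745
  kimberlite pipe: 0.196 × 0.79 × 0.66 × 0.76 × 0.50 = 0.038834
Marginal likelihood of the evidence = 0.13904.
P(epithermal gold | evidence) = 0.0057745 / 0.13904 ≈ 0.042.

0.042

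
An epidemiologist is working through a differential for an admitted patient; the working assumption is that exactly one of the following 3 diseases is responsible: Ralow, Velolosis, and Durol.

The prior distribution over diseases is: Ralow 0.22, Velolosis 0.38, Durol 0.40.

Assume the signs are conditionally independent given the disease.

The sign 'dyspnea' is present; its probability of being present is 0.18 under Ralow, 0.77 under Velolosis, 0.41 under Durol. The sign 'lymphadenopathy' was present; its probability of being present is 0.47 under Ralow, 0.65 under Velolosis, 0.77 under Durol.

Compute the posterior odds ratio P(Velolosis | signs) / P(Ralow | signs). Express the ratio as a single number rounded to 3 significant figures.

Posterior odds equal prior odds times the likelihood ratio; only the two competing hypotheses matter.
  Velolosis: 0.38 × 0.77 × 0.65 = 0.19019
  Ralow: 0.22 × 0.18 × 0.47 = 0.018612
Posterior odds = 0.19019 / 0.018612 ≈ 10.2.

10.2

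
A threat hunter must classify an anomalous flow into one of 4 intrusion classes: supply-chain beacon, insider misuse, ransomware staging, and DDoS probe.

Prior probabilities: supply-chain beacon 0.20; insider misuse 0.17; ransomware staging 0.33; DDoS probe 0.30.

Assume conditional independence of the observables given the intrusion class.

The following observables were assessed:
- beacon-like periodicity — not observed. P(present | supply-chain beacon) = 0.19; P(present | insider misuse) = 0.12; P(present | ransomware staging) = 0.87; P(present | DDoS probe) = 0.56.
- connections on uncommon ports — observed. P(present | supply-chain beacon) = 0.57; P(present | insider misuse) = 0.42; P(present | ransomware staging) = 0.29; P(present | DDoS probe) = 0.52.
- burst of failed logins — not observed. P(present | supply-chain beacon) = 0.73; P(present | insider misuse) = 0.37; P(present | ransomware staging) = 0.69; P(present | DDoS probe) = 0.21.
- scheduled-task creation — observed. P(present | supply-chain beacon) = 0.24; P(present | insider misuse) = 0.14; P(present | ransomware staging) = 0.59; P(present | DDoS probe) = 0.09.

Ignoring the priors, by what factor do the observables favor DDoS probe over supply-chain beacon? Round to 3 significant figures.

0.544

The Bayes factor is the ratio of the joint likelihoods of the observable pattern under the two hypotheses (using 1 − P(present | H) for each absent observable).
  DDoS probe: (1 − 0.56) × 0.52 × (1 − 0.21) × 0.09 = 0.016268
  supply-chain beacon: (1 − 0.19) × 0.57 × (1 − 0.73) × 0.24 = 0.029918
Bayes factor = 0.016268 / 0.029918 ≈ 0.544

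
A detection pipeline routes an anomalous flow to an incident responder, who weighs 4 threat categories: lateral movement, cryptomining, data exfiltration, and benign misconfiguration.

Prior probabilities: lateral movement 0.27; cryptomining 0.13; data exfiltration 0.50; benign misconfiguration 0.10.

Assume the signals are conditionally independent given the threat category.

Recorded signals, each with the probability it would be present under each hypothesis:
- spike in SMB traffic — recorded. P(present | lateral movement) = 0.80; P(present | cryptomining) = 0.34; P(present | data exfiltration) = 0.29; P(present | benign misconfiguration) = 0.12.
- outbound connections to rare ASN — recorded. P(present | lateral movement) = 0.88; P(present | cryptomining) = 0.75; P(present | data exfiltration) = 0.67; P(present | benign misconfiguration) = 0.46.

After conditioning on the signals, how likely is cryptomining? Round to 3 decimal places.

0.102

Multiply each prior by the joint likelihood of the signal pattern:
  lateral movement: 0.27 × 0.80 × 0.88 = 0.19008
  cryptomining: 0.13 × 0.34 × 0.75 = 0.03315
  data exfiltration: 0.50 × 0.29 × 0.67 = 0.09715
  benign misconfiguration: 0.10 × 0.12 × 0.46 = 0.00552
Marginal likelihood of the evidence = 0.3259.
P(cryptomining | evidence) = 0.03315 / 0.3259 ≈ 0.102.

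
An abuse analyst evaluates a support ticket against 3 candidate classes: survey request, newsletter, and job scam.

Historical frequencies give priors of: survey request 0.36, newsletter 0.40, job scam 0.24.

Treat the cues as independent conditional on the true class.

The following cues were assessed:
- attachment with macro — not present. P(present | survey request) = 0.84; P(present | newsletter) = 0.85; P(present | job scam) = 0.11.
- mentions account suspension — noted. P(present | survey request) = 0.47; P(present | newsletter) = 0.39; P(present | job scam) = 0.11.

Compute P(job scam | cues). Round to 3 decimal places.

0.318

For each hypothesis, the unnormalized posterior weight is prior × product of the cue likelihoods (using 1 − P(present | H) for each absent cue):
  survey request: 0.36 × (1 − 0.84) × 0.47 = 0.027072
  newsletter: 0.40 × (1 − 0.85) × 0.39 = 0.0234
  job scam: 0.24 × (1 − 0.11) × 0.11 = 0.023496
The unnormalized weights sum to 0.073968.
P(job scam | evidence) = 0.023496 / 0.073968 ≈ 0.318.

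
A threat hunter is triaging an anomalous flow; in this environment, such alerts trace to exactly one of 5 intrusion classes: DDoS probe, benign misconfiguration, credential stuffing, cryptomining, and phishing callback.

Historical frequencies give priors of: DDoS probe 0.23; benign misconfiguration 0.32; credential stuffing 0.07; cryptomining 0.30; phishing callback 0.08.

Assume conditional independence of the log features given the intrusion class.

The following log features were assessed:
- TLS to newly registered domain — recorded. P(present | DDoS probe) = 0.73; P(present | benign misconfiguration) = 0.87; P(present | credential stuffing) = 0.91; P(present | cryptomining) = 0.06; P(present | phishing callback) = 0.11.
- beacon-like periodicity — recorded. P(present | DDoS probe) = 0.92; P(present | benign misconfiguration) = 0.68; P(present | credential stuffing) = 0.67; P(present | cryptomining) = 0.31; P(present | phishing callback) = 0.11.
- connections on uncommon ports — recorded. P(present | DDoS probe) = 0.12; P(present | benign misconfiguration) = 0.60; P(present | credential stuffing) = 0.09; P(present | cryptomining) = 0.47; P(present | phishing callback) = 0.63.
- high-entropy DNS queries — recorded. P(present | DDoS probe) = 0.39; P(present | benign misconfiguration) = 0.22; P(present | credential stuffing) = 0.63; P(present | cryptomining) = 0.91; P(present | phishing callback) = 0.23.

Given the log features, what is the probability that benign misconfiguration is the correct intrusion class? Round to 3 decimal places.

0.672

For each hypothesis, the unnormalized posterior weight is prior × product of the log feature likelihoods:
  DDoS probe: 0.23 × 0.73 × 0.92 × 0.12 × 0.39 = 0.0072291
  benign misconfiguration: 0.32 × 0.87 × 0.68 × 0.60 × 0.22 = 0.024989
  credential stuffing: 0.07 × 0.91 × 0.67 × 0.09 × 0.63 = 0.0024199
  cryptomining: 0.30 × 0.06 × 0.31 × 0.47 × 0.91 = 0.0023866
  phishing callback: 0.08 × 0.11 × 0.11 × 0.63 × 0.23 = 0.00014026
The unnormalized weights sum to 0.037165.
P(benign misconfiguration | evidence) = 0.024989 / 0.037165 ≈ 0.672.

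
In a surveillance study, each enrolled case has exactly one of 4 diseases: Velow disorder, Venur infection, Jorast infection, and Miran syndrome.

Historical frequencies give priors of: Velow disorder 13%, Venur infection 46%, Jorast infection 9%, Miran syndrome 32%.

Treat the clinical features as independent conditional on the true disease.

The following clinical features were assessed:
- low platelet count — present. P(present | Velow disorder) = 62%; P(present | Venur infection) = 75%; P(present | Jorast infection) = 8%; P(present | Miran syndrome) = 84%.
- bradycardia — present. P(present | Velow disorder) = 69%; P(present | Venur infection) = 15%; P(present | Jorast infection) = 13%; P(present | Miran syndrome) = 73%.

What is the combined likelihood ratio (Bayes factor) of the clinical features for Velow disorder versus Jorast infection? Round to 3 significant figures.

41.1

Take the product of per-clinical feature likelihoods under each hypothesis, then divide.
  Velow disorder: 0.62 × 0.69 = 0.4278
  Jorast infection: 0.08 × 0.13 = 0.0104
Bayes factor = 0.4278 / 0.0104 ≈ 41.1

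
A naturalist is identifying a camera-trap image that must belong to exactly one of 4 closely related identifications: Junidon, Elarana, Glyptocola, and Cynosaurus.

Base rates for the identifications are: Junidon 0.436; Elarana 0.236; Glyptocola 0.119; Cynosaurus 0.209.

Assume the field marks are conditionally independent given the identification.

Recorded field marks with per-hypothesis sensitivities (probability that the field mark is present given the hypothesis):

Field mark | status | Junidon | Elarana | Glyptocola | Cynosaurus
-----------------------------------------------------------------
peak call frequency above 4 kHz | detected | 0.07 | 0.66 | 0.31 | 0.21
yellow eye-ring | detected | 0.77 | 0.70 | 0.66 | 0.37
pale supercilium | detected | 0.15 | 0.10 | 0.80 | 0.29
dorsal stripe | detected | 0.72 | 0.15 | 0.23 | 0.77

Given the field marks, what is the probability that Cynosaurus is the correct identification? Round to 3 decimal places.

0.295

Multiply each prior by the joint likelihood of the field mark pattern:
  Junidon: 0.436 × 0.07 × 0.77 × 0.15 × 0.72 = 0.002538
  Elarana: 0.236 × 0.66 × 0.70 × 0.10 × 0.15 = 0.0016355
  Glyptocola: 0.119 × 0.31 × 0.66 × 0.80 × 0.23 = 0.0044799
  Cynosaurus: 0.209 × 0.21 × 0.37 × 0.29 × 0.77 = 0.0036262
Marginal likelihood of the evidence = 0.01228.
P(Cynosaurus | evidence) = 0.0036262 / 0.01228 ≈ 0.295.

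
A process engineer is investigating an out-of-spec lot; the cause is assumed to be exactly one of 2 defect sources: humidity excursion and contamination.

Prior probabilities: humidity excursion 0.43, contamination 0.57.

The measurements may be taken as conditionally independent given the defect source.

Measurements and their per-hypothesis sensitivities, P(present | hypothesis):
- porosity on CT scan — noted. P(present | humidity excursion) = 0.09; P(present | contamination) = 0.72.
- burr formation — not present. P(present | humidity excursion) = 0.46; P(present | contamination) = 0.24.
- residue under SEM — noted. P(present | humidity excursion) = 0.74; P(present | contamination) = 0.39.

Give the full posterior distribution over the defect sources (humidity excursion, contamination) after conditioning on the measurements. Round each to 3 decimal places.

Multiply each prior by the joint likelihood of the measurement pattern (using 1 − P(present | H) for each absent measurement):
  humidity excursion: 0.43 × 0.09 × (1 − 0.46) × 0.74 = 0.015465
  contamination: 0.57 × 0.72 × (1 − 0.24) × 0.39 = 0.12164
Normalizing constant Z = 0.015465 + 0.12164 = 0.13711.
P(humidity excursion | evidence) = 0.015465 / 0.13711 ≈ 0.113
P(contamination | evidence) = 0.12164 / 0.13711 ≈ 0.887

0.113, 0.887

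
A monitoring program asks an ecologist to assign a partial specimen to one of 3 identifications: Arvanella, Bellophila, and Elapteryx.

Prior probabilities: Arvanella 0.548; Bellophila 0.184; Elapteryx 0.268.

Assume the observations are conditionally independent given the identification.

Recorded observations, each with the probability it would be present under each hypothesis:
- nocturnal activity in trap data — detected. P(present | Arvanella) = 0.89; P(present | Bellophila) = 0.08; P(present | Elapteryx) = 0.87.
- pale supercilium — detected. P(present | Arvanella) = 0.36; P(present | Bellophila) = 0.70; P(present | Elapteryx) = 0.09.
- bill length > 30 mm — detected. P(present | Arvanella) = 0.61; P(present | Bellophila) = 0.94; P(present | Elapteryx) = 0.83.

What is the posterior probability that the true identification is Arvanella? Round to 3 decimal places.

0.798

By Bayes' rule with conditional independence, the unnormalized weight for each hypothesis is prior × ∏ likelihoods:
  Arvanella: 0.548 × 0.89 × 0.36 × 0.61 = 0.1071
  Bellophila: 0.184 × 0.08 × 0.70 × 0.94 = 0.0096858
  Elapteryx: 0.268 × 0.87 × 0.09 × 0.83 = 0.017417
Marginal likelihood of the evidence = 0.13421.
P(Arvanella | evidence) = 0.1071 / 0.13421 ≈ 0.798.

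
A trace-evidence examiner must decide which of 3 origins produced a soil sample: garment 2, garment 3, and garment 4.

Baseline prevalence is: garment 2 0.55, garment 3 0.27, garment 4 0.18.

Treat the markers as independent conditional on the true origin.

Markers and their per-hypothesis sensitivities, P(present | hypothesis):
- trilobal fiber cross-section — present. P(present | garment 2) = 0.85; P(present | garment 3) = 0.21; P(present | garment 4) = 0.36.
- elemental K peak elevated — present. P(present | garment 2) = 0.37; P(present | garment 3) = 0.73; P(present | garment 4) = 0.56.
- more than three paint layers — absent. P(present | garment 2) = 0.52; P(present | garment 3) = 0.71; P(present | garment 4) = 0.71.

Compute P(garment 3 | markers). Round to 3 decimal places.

0.114

By Bayes' rule with conditional independence, the unnormalized weight for each hypothesis is prior × ∏ likelihoods (using 1 − P(present | H) for each absent marker):
  garment 2: 0.55 × 0.85 × 0.37 × (1 − 0.52) = 0.083028
  garment 3: 0.27 × 0.21 × 0.73 × (1 − 0.71) = 0.012003
  garment 4: 0.18 × 0.36 × 0.56 × (1 − 0.71) = 0.010524
Normalizing constant Z = 0.083028 + 0.012003 + 0.010524 = 0.10555.
P(garment 3 | evidence) = 0.012003 / 0.10555 ≈ 0.114.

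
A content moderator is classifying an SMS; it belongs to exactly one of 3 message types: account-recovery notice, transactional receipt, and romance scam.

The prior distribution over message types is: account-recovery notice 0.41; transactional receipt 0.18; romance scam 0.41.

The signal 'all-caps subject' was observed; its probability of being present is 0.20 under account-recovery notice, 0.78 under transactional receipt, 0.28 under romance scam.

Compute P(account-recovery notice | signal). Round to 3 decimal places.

For each hypothesis, the unnormalized posterior weight is prior × likelihood:
  account-recovery notice: 0.41 × 0.20 = 0.082
  transactional receipt: 0.18 × 0.78 = 0.1404
  romance scam: 0.41 × 0.28 = 0.1148
Normalizing constant Z = 0.082 + 0.1404 + 0.1148 = 0.3372.
P(account-recovery notice | evidence) = 0.082 / 0.3372 ≈ 0.243.

0.243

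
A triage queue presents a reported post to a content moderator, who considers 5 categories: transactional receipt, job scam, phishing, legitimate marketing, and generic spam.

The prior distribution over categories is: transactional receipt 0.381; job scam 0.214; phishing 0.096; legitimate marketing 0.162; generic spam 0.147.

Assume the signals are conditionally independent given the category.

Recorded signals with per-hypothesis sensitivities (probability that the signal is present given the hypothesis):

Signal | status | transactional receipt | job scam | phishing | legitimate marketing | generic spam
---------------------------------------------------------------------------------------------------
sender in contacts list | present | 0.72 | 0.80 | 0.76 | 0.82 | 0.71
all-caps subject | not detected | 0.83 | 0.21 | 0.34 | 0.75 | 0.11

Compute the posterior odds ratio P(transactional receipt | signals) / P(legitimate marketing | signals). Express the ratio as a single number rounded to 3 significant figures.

Posterior odds equal prior odds times the likelihood ratio; only the two competing hypotheses matter (using 1 − P(present | H) for each absent signal).
  transactional receipt: 0.381 × 0.72 × (1 − 0.83) = 0.046634
  legitimate marketing: 0.162 × 0.82 × (1 − 0.75) = 0.03321
Odds(transactional receipt : legitimate marketing) = 0.046634 / 0.03321 ≈ 1.40.

1.40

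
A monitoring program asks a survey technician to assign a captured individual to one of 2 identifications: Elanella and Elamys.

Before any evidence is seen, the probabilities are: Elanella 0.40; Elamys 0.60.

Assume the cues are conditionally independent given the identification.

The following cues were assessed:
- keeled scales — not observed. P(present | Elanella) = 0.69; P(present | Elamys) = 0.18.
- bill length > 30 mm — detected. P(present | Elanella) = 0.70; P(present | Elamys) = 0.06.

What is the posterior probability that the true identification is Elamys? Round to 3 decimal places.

0.254

Multiply each prior by the joint likelihood of the cue pattern (using 1 − P(present | H) for each absent cue):
  Elanella: 0.40 × (1 − 0.69) × 0.70 = 0.0868
  Elamys: 0.60 × (1 − 0.18) × 0.06 = 0.02952
Normalizing constant Z = 0.0868 + 0.02952 = 0.11632.
P(Elamys | evidence) = 0.02952 / 0.11632 ≈ 0.254.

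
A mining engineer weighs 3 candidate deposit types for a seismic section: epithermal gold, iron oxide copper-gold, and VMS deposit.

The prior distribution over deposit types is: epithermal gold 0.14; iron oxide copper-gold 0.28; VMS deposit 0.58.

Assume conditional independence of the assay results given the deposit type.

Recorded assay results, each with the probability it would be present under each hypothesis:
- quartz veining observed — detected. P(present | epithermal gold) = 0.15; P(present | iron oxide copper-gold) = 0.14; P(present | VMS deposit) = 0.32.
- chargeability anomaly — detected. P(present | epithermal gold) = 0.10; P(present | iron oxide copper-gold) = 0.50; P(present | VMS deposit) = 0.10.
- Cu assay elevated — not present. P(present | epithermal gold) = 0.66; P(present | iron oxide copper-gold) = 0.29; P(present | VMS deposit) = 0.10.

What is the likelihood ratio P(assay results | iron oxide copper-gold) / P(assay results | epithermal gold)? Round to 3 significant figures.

9.75

Take the product of per-assay result likelihoods under each hypothesis (using 1 − P(present | H) for each absent assay result), then divide.
  iron oxide copper-gold: 0.14 × 0.50 × (1 − 0.29) = 0.0497
  epithermal gold: 0.15 × 0.10 × (1 − 0.66) = 0.0051
Bayes factor = 0.0497 / 0.0051 ≈ 9.75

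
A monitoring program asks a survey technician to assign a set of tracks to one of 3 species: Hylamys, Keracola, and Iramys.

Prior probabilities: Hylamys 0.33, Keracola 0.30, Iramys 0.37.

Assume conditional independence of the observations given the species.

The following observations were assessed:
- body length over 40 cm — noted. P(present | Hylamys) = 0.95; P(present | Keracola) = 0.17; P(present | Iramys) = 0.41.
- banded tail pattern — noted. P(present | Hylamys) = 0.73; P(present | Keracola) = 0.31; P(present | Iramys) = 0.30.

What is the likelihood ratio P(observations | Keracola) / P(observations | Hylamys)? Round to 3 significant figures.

0.0760

Joint likelihood of the evidence pattern under each hypothesis:
  Keracola: 0.17 × 0.31 = 0.0527
  Hylamys: 0.95 × 0.73 = 0.6935
Bayes factor = 0.0527 / 0.6935 ≈ 0.0760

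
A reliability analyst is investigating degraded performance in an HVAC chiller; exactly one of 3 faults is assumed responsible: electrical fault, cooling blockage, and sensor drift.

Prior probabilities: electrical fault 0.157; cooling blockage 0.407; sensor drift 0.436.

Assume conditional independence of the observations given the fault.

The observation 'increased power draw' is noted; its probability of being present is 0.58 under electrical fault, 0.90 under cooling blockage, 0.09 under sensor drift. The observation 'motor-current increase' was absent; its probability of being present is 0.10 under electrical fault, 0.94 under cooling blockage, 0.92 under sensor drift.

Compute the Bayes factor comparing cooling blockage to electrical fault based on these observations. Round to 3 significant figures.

Joint likelihood of the evidence pattern under each hypothesis (using 1 − P(present | H) for each absent observation):
  cooling blockage: 0.90 × (1 − 0.94) = 0.054
  electrical fault: 0.58 × (1 − 0.10) = 0.522
Bayes factor = 0.054 / 0.522 ≈ 0.103

0.103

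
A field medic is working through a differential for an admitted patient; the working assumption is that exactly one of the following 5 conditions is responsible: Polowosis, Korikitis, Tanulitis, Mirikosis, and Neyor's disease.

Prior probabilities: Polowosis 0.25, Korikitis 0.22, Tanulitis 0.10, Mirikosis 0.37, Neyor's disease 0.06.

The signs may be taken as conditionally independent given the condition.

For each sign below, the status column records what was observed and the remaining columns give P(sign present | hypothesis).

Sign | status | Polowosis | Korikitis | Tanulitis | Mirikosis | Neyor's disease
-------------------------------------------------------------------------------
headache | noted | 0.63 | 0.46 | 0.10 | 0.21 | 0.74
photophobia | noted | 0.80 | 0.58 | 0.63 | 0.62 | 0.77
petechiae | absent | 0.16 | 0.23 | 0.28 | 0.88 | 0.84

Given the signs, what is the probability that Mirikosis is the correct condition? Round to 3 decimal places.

For each hypothesis, the unnormalized posterior weight is prior × product of the sign likelihoods (using 1 − P(present | H) for each absent sign):
  Polowosis: 0.25 × 0.63 × 0.80 × (1 − 0.16) = 0.10584
  Korikitis: 0.22 × 0.46 × 0.58 × (1 − 0.23) = 0.045196
  Tanulitis: 0.10 × 0.10 × 0.63 × (1 − 0.28) = 0.004536
  Mirikosis: 0.37 × 0.21 × 0.62 × (1 − 0.88) = 0.0057809
  Neyor's disease: 0.06 × 0.74 × 0.77 × (1 − 0.84) = 0.0054701
The unnormalized weights sum to 0.16682.
P(Mirikosis | evidence) = 0.0057809 / 0.16682 ≈ 0.035.

0.035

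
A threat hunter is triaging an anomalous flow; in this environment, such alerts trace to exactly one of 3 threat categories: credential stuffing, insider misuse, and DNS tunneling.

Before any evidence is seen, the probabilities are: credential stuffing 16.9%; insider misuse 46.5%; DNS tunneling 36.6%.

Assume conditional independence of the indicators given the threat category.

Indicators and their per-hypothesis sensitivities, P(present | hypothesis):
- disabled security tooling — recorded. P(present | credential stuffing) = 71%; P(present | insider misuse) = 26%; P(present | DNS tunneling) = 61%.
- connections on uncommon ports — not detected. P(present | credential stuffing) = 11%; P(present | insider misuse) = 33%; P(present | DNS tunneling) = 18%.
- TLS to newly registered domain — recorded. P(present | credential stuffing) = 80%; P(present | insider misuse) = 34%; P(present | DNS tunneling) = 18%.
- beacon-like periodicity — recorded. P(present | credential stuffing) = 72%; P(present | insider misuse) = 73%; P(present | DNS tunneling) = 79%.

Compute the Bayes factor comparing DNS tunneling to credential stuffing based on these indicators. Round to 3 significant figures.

Joint likelihood of the indicator pattern under each hypothesis (using 1 − P(present | H) for each absent indicator):
  DNS tunneling: 0.61 × (1 − 0.18) × 0.18 × 0.79 = 0.071128
  credential stuffing: 0.71 × (1 − 0.11) × 0.80 × 0.72 = 0.36397
Bayes factor = 0.071128 / 0.36397 ≈ 0.195

0.195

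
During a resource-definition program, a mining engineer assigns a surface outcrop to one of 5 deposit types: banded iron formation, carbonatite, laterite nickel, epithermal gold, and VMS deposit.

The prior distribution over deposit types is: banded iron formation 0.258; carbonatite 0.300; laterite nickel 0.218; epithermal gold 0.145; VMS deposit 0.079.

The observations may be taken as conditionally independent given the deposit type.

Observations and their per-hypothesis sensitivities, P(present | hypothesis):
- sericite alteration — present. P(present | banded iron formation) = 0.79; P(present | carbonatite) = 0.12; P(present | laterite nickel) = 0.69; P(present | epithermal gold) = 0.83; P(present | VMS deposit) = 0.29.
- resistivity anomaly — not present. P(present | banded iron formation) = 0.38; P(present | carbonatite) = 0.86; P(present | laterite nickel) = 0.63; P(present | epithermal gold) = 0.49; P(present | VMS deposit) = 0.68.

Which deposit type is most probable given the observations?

banded iron formation

Multiply each prior by the joint likelihood of the evidence pattern (using 1 − P(present | H) for each absent observation):
  banded iron formation: 0.258 × 0.79 × (1 − 0.38) = 0.12637
  carbonatite: 0.300 × 0.12 × (1 − 0.86) = 0.00504
  laterite nickel: 0.218 × 0.69 × (1 − 0.63) = 0.055655
  epithermal gold: 0.145 × 0.83 × (1 − 0.49) = 0.061378
  VMS deposit: 0.079 × 0.29 × (1 − 0.68) = 0.0073312
The unnormalized weights sum to 0.25577.
P(banded iron formation | evidence) ≈ 0.12637 / 0.25577 ≈ 0.494
P(carbonatite | evidence) ≈ 0.00504 / 0.25577 ≈ 0.020
P(laterite nickel | evidence) ≈ 0.055655 / 0.25577 ≈ 0.218
P(epithermal gold | evidence) ≈ 0.061378 / 0.25577 ≈ 0.240
P(VMS deposit | evidence) ≈ 0.0073312 / 0.25577 ≈ 0.029
The largest is 0.494, so banded iron formation is most probable.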